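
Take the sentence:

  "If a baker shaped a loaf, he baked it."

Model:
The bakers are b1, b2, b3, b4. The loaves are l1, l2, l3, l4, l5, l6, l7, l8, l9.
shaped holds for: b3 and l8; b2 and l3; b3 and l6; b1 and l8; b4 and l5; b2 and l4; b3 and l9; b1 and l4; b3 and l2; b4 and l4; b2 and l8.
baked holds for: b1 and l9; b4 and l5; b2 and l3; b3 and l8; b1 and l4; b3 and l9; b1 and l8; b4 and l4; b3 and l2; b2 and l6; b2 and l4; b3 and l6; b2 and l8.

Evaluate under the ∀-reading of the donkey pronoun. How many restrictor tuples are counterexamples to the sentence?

0

"it" takes "a loaf" as antecedent — a donkey pronoun bound across the clause boundary.
Strong reading: for every (b,l) with shaped(b,l), baked(b,l).
Restrictor pairs: (b1,l4) ✓  (b1,l8) ✓  (b2,l3) ✓  (b2,l4) ✓  (b2,l8) ✓  (b3,l2) ✓  (b3,l6) ✓  (b3,l8) ✓  (b3,l9) ✓  (b4,l4) ✓  (b4,l5) ✓
Counterexamples (restrictor pairs failing the scope): 0.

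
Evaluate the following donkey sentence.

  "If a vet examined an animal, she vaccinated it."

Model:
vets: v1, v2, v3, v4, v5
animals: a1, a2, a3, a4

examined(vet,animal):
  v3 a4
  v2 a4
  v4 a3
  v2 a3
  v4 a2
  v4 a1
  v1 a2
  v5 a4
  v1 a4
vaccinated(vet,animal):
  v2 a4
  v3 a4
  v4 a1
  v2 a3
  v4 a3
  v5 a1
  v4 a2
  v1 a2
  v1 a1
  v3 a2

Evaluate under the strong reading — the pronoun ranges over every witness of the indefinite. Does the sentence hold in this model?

"it" takes "an animal" as antecedent — a donkey pronoun bound across the clause boundary.
Strong reading: for every (v,a) with examined(v,a), vaccinated(v,a).
Restrictor pairs: (v1,a2) ✓  (v1,a4) ✗  (v2,a3) ✓  (v2,a4) ✓  (v3,a4) ✓  (v4,a1) ✓  (v4,a2) ✓  (v4,a3) ✓  (v5,a4) ✗
Counterexample: (v1,a4) is in examined but fails the scope.

False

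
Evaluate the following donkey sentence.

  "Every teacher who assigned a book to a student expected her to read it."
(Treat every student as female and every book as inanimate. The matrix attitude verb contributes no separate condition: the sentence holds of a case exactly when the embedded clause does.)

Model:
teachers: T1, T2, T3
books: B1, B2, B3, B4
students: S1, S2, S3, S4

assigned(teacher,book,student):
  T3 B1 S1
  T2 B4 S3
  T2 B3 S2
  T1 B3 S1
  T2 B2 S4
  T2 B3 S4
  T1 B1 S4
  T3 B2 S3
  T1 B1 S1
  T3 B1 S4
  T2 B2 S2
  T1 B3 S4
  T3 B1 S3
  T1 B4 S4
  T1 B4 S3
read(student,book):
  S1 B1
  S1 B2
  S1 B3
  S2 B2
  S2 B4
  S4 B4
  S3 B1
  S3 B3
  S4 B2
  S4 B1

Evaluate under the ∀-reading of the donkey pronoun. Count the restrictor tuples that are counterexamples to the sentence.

6

"her" takes "a student" as antecedent and "it" takes "a book"; both are donkey pronouns co-varying with the restrictor.
Strong reading: for every (t,b,s) with assigned(t,b,s), read(s,b).
Restrictor triples: (T1,B1,S1)→read(S1,B1) ✓  (T1,B1,S4)→read(S4,B1) ✓  (T1,B3,S1)→read(S1,B3) ✓  (T1,B3,S4)→read(S4,B3) ✗  (T1,B4,S3)→read(S3,B4) ✗  (T1,B4,S4)→read(S4,B4) ✓  (T2,B2,S2)→read(S2,B2) ✓  (T2,B2,S4)→read(S4,B2) ✓  (T2,B3,S2)→read(S2,B3) ✗  (T2,B3,S4)→read(S4,B3) ✗  (T2,B4,S3)→read(S3,B4) ✗  (T3,B1,S1)→read(S1,B1) ✓  (T3,B1,S3)→read(S3,B1) ✓  (T3,B1,S4)→read(S4,B1) ✓  (T3,B2,S3)→read(S3,B2) ✗
Counterexamples (restrictor triples failing the scope): 6.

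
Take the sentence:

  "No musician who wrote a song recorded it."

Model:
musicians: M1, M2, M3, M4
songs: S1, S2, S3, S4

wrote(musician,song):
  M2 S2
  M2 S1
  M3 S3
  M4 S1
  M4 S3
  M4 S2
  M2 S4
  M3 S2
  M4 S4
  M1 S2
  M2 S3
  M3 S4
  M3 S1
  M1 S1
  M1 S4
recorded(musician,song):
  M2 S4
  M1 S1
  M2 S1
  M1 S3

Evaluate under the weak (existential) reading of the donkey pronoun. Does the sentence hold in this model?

False

"it" takes "a song" as antecedent — a donkey pronoun bound across the clause boundary.
Truth condition: for no (m,s) with wrote(m,s) does recorded(m,s) hold.
Restrictor pairs — does the scope hold? (M1,S1):holds  (M1,S2):fails  (M1,S4):fails  (M2,S1):holds  (M2,S2):fails  (M2,S3):fails  (M2,S4):holds  (M3,S1):fails  (M3,S2):fails  (M3,S3):fails  (M3,S4):fails  (M4,S1):fails  (M4,S2):fails  (M4,S3):fails  (M4,S4):fails
Scope holds for 3 pair(s), so the sentence is false.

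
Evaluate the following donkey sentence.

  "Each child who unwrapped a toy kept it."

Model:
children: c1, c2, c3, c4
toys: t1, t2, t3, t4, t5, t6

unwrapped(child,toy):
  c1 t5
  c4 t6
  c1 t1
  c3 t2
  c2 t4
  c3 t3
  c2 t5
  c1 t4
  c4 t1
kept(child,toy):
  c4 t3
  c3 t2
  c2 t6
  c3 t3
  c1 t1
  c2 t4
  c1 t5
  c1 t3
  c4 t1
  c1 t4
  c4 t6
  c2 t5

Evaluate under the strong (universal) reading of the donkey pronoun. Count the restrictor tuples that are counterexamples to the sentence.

0

"it" takes "a toy" as antecedent — a donkey pronoun bound across the clause boundary.
Strong reading: for every (c,t) with unwrapped(c,t), kept(c,t).
Restrictor pairs: (c1,t1) ✓  (c1,t4) ✓  (c1,t5) ✓  (c2,t4) ✓  (c2,t5) ✓  (c3,t2) ✓  (c3,t3) ✓  (c4,t1) ✓  (c4,t6) ✓
Counterexamples (restrictor pairs failing the scope): 0.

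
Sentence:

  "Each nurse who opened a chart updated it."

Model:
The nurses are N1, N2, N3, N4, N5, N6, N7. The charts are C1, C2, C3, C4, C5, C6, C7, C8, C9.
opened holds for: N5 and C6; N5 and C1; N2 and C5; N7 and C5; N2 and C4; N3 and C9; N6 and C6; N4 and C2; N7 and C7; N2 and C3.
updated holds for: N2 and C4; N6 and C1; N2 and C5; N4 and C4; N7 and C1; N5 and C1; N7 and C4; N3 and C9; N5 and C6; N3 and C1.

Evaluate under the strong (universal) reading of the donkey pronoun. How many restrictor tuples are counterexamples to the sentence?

5

"it" takes "a chart" as antecedent — a donkey pronoun bound across the clause boundary.
Strong reading: for every (n,c) with opened(n,c), updated(n,c).
Restrictor pairs: (N2,C3) ✗  (N2,C4) ✓  (N2,C5) ✓  (N3,C9) ✓  (N4,C2) ✗  (N5,C1) ✓  (N5,C6) ✓  (N6,C6) ✗  (N7,C5) ✗  (N7,C7) ✗
Counterexamples (restrictor pairs failing the scope): 5.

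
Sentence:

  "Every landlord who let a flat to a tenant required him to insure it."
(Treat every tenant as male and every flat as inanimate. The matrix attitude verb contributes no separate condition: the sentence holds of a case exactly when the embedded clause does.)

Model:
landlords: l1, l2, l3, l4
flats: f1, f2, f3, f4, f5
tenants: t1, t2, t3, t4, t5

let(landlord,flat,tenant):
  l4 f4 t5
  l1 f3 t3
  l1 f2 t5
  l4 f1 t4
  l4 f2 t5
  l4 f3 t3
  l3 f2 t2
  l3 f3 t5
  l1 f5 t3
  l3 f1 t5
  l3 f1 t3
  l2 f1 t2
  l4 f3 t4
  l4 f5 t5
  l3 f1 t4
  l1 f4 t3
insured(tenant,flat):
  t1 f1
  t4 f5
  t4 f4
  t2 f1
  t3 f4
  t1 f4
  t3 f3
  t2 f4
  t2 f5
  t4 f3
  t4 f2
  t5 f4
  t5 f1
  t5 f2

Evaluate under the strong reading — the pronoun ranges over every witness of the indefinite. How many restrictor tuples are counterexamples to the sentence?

"him" takes "a tenant" as antecedent and "it" takes "a flat"; both are donkey pronouns co-varying with the restrictor.
Strong reading: for every (l,f,t) with let(l,f,t), insured(t,f).
Restrictor triples: (l1,f2,t5)→insured(t5,f2) ✓  (l1,f3,t3)→insured(t3,f3) ✓  (l1,f4,t3)→insured(t3,f4) ✓  (l1,f5,t3)→insured(t3,f5) ✗  (l2,f1,t2)→insured(t2,f1) ✓  (l3,f1,t3)→insured(t3,f1) ✗  (l3,f1,t4)→insured(t4,f1) ✗  (l3,f1,t5)→insured(t5,f1) ✓  (l3,f2,t2)→insured(t2,f2) ✗  (l3,f3,t5)→insured(t5,f3) ✗  (l4,f1,t4)→insured(t4,f1) ✗  (l4,f2,t5)→insured(t5,f2) ✓  (l4,f3,t3)→insured(t3,f3) ✓  (l4,f3,t4)→insured(t4,f3) ✓  (l4,f4,t5)→insured(t5,f4) ✓  (l4,f5,t5)→insured(t5,f5) ✗
Counterexamples (restrictor triples failing the scope): 7.

7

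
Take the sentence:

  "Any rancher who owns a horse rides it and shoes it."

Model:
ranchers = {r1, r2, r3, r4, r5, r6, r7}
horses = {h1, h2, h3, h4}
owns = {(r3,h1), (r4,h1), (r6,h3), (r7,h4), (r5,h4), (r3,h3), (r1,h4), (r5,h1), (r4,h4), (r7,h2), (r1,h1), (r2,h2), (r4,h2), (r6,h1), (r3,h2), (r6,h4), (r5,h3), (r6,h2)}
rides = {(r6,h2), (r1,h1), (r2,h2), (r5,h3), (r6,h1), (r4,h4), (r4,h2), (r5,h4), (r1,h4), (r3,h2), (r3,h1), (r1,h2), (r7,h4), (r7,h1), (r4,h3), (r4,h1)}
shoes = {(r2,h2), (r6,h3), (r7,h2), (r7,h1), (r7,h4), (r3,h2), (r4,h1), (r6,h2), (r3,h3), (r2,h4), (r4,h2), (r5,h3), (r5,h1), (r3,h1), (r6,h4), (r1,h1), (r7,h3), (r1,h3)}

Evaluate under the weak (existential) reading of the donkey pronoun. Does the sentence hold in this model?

"it" takes "a horse" as antecedent — a donkey pronoun bound across the clause boundary.
Weak reading: every rancher r with some owns-horse has at least one owns-horse h such that rides(r,h) ∧ shoes(r,h).
Per rancher: r1:✓  r2:✓  r3:✓  r4:✓  r5:✓  r6:✓  r7:✓
Every rancher in the restrictor has a witness.

True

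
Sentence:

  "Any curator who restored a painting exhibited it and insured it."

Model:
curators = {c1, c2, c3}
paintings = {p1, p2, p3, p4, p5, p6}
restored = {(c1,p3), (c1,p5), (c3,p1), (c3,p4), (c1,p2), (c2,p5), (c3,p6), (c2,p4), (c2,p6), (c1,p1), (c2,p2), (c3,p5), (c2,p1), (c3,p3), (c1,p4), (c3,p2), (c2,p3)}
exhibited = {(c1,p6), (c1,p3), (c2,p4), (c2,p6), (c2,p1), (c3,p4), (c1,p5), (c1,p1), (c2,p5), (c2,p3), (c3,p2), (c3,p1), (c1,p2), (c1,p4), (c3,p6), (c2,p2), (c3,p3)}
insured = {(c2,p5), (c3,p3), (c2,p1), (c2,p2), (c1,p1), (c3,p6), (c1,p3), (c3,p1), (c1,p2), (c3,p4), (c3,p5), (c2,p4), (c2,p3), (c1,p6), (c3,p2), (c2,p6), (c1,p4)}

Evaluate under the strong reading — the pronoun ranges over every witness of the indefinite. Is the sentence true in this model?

"it" takes "a painting" as antecedent — a donkey pronoun bound across the clause boundary.
Strong reading: for every (c,p) with restored(c,p), exhibited(c,p) ∧ insured(c,p).
Restrictor pairs: (c1,p1) ✓  (c1,p2) ✓  (c1,p3) ✓  (c1,p4) ✓  (c1,p5) ✗  (c2,p1) ✓  (c2,p2) ✓  (c2,p3) ✓  (c2,p4) ✓  (c2,p5) ✓  (c2,p6) ✓  (c3,p1) ✓  (c3,p2) ✓  (c3,p3) ✓  (c3,p4) ✓  (c3,p5) ✗  (c3,p6) ✓
Counterexample: (c1,p5) is in restored but fails the scope.

False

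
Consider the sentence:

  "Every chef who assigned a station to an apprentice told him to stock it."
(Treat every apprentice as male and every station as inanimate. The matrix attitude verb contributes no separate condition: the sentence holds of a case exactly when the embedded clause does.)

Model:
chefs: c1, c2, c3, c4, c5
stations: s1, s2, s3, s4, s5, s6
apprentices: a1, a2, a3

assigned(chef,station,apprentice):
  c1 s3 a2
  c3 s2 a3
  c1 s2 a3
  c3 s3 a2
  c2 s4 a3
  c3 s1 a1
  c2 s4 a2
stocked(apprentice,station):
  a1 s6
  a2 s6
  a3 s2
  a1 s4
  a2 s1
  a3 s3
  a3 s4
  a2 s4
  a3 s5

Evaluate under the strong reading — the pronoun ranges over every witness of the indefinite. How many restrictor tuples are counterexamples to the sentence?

3

"him" takes "an apprentice" as antecedent and "it" takes "a station"; both are donkey pronouns co-varying with the restrictor.
Strong reading: for every (c,s,a) with assigned(c,s,a), stocked(a,s).
Restrictor triples: (c1,s2,a3)→stocked(a3,s2) ✓  (c1,s3,a2)→stocked(a2,s3) ✗  (c2,s4,a2)→stocked(a2,s4) ✓  (c2,s4,a3)→stocked(a3,s4) ✓  (c3,s1,a1)→stocked(a1,s1) ✗  (c3,s2,a3)→stocked(a3,s2) ✓  (c3,s3,a2)→stocked(a2,s3) ✗
Counterexamples (restrictor triples failing the scope): 3.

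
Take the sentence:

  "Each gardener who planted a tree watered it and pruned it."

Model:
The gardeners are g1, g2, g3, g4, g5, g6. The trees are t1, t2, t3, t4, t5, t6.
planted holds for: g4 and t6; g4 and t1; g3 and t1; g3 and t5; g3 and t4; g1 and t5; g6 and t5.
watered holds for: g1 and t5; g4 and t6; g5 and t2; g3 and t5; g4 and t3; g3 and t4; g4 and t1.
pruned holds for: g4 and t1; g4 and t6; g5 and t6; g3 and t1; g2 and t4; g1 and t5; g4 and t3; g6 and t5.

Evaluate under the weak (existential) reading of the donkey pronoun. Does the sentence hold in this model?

"it" takes "a tree" as antecedent — a donkey pronoun bound across the clause boundary.
Weak reading: every gardener g with some planted-tree has at least one planted-tree t such that watered(g,t) ∧ pruned(g,t).
Per gardener: g1:✓  g3:✗  g4:✓  g6:✗
g3 has no witness among its planted-trees.

False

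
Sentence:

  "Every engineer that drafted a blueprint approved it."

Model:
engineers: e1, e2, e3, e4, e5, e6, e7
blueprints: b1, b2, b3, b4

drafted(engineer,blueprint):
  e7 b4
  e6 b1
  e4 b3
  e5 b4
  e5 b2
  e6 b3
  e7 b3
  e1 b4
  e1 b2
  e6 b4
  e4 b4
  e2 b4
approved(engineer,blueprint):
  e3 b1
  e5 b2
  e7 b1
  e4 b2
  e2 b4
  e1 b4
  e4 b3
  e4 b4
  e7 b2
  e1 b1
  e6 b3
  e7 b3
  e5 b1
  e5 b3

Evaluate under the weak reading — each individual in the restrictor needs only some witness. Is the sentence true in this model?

"it" takes "a blueprint" as antecedent — a donkey pronoun bound across the clause boundary.
Weak reading: every engineer e with some drafted-blueprint has at least one drafted-blueprint b such that approved(e,b).
Per engineer: e1:✓  e2:✓  e4:✓  e5:✓  e6:✓  e7:✓
Every engineer in the restrictor has a witness.

True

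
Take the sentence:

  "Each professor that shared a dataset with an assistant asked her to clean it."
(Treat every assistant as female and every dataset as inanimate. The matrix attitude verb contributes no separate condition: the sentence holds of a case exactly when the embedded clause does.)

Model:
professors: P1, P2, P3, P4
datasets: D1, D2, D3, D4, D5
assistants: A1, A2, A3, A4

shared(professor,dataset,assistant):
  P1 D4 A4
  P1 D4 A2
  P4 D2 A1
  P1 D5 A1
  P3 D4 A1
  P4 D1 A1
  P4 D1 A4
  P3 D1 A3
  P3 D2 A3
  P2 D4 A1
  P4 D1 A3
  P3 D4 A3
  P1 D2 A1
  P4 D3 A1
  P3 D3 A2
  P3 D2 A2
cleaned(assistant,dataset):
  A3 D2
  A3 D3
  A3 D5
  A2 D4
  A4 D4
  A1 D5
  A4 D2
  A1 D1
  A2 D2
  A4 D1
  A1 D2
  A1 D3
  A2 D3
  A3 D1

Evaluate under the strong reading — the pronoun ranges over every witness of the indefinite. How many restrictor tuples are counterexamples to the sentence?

"her" takes "an assistant" as antecedent and "it" takes "a dataset"; both are donkey pronouns co-varying with the restrictor.
Strong reading: for every (p,d,a) with shared(p,d,a), cleaned(a,d).
Restrictor triples: (P1,D2,A1)→cleaned(A1,D2) ✓  (P1,D4,A2)→cleaned(A2,D4) ✓  (P1,D4,A4)→cleaned(A4,D4) ✓  (P1,D5,A1)→cleaned(A1,D5) ✓  (P2,D4,A1)→cleaned(A1,D4) ✗  (P3,D1,A3)→cleaned(A3,D1) ✓  (P3,D2,A2)→cleaned(A2,D2) ✓  (P3,D2,A3)→cleaned(A3,D2) ✓  (P3,D3,A2)→cleaned(A2,D3) ✓  (P3,D4,A1)→cleaned(A1,D4) ✗  (P3,D4,A3)→cleaned(A3,D4) ✗  (P4,D1,A1)→cleaned(A1,D1) ✓  (P4,D1,A3)→cleaned(A3,D1) ✓  (P4,D1,A4)→cleaned(A4,D1) ✓  (P4,D2,A1)→cleaned(A1,D2) ✓  (P4,D3,A1)→cleaned(A1,D3) ✓
Counterexamples (restrictor triples failing the scope): 3.

3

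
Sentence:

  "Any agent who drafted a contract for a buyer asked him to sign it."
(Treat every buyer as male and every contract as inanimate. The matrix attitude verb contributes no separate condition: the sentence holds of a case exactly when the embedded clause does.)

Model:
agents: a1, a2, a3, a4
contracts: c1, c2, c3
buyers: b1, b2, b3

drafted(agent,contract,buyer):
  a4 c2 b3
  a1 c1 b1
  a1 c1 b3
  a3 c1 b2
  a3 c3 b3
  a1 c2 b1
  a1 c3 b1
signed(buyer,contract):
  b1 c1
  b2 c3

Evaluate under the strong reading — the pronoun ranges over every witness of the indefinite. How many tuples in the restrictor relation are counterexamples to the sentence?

"him" takes "a buyer" as antecedent and "it" takes "a contract"; both are donkey pronouns co-varying with the restrictor.
Strong reading: for every (a,c,b) with drafted(a,c,b), signed(b,c).
Restrictor triples: (a1,c1,b1)→signed(b1,c1) ✓  (a1,c1,b3)→signed(b3,c1) ✗  (a1,c2,b1)→signed(b1,c2) ✗  (a1,c3,b1)→signed(b1,c3) ✗  (a3,c1,b2)→signed(b2,c1) ✗  (a3,c3,b3)→signed(b3,c3) ✗  (a4,c2,b3)→signed(b3,c2) ✗
Counterexamples (restrictor triples failing the scope): 6.

6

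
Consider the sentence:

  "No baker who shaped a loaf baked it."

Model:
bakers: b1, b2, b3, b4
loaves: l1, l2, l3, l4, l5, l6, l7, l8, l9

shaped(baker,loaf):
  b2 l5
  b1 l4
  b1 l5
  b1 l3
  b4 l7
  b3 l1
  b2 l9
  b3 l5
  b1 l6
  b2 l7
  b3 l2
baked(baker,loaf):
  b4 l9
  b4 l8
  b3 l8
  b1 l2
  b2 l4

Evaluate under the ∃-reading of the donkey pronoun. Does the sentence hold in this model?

True

"it" takes "a loaf" as antecedent — a donkey pronoun bound across the clause boundary.
Truth condition: for no (b,l) with shaped(b,l) does baked(b,l) hold.
Restrictor pairs — does the scope hold? (b1,l3):fails  (b1,l4):fails  (b1,l5):fails  (b1,l6):fails  (b2,l5):fails  (b2,l7):fails  (b2,l9):fails  (b3,l1):fails  (b3,l2):fails  (b3,l5):fails  (b4,l7):fails
Scope holds for no restrictor pair, so the sentence is true.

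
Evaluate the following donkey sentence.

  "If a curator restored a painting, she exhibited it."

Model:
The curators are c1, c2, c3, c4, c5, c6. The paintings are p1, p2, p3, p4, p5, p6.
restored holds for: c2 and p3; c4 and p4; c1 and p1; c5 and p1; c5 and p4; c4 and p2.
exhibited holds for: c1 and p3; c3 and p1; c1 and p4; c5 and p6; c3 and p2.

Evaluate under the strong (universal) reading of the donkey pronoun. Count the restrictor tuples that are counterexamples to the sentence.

"it" takes "a painting" as antecedent — a donkey pronoun bound across the clause boundary.
Strong reading: for every (c,p) with restored(c,p), exhibited(c,p).
Restrictor pairs: (c1,p1) ✗  (c2,p3) ✗  (c4,p2) ✗  (c4,p4) ✗  (c5,p1) ✗  (c5,p4) ✗
Counterexamples (restrictor pairs failing the scope): 6.

6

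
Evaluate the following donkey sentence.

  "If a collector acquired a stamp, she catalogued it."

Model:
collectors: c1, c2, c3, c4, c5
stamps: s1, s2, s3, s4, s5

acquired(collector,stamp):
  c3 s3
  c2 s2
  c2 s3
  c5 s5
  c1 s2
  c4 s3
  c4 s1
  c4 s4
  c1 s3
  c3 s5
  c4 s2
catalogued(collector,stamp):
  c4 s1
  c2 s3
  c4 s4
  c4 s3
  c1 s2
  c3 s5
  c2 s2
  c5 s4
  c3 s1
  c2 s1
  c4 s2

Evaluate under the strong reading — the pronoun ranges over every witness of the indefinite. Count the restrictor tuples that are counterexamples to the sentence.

3

"it" takes "a stamp" as antecedent — a donkey pronoun bound across the clause boundary.
Strong reading: for every (c,s) with acquired(c,s), catalogued(c,s).
Restrictor pairs: (c1,s2) ✓  (c1,s3) ✗  (c2,s2) ✓  (c2,s3) ✓  (c3,s3) ✗  (c3,s5) ✓  (c4,s1) ✓  (c4,s2) ✓  (c4,s3) ✓  (c4,s4) ✓  (c5,s5) ✗
Counterexamples (restrictor pairs failing the scope): 3.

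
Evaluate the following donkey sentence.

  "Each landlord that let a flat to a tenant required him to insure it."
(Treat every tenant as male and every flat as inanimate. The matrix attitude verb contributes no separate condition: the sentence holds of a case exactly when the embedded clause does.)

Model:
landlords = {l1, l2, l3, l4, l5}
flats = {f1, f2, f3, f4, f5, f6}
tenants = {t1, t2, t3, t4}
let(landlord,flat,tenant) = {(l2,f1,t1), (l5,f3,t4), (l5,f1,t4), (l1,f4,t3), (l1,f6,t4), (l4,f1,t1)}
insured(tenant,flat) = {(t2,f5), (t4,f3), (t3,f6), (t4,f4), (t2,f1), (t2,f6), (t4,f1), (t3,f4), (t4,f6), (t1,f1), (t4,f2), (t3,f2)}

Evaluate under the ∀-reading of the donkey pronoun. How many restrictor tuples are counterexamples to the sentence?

0

"him" takes "a tenant" as antecedent and "it" takes "a flat"; both are donkey pronouns co-varying with the restrictor.
Strong reading: for every (l,f,t) with let(l,f,t), insured(t,f).
Restrictor triples: (l1,f4,t3)→insured(t3,f4) ✓  (l1,f6,t4)→insured(t4,f6) ✓  (l2,f1,t1)→insured(t1,f1) ✓  (l4,f1,t1)→insured(t1,f1) ✓  (l5,f1,t4)→insured(t4,f1) ✓  (l5,f3,t4)→insured(t4,f3) ✓
Counterexamples (restrictor triples failing the scope): 0.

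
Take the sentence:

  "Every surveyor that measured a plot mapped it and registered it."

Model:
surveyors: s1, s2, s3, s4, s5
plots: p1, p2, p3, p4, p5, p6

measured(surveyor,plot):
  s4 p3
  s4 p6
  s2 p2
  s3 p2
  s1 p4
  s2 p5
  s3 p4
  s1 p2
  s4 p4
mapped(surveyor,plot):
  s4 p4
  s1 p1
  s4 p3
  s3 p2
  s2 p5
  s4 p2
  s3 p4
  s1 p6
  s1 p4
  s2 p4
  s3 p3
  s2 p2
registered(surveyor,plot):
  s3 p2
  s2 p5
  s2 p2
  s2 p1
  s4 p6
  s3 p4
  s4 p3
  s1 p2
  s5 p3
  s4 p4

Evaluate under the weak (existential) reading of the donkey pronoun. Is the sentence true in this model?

"it" takes "a plot" as antecedent — a donkey pronoun bound across the clause boundary.
Weak reading: every surveyor s with some measured-plot has at least one measured-plot p such that mapped(s,p) ∧ registered(s,p).
Per surveyor: s1:✗  s2:✓  s3:✓  s4:✓
s1 has no witness among its measured-plots.

False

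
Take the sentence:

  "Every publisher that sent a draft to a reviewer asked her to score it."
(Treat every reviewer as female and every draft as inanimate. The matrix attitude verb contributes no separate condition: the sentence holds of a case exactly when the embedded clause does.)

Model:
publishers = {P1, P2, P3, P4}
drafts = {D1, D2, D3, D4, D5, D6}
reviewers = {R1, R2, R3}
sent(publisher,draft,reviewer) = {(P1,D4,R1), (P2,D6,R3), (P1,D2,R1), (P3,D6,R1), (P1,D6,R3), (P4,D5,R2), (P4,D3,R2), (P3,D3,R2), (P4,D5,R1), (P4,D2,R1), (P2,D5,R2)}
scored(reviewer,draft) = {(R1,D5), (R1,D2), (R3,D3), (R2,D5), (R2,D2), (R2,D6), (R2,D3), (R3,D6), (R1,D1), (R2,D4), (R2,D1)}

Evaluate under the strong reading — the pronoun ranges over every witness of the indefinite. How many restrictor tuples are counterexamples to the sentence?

"her" takes "a reviewer" as antecedent and "it" takes "a draft"; both are donkey pronouns co-varying with the restrictor.
Strong reading: for every (p,d,r) with sent(p,d,r), scored(r,d).
Restrictor triples: (P1,D2,R1)→scored(R1,D2) ✓  (P1,D4,R1)→scored(R1,D4) ✗  (P1,D6,R3)→scored(R3,D6) ✓  (P2,D5,R2)→scored(R2,D5) ✓  (P2,D6,R3)→scored(R3,D6) ✓  (P3,D3,R2)→scored(R2,D3) ✓  (P3,D6,R1)→scored(R1,D6) ✗  (P4,D2,R1)→scored(R1,D2) ✓  (P4,D3,R2)→scored(R2,D3) ✓  (P4,D5,R1)→scored(R1,D5) ✓  (P4,D5,R2)→scored(R2,D5) ✓
Counterexamples (restrictor triples failing the scope): 2.

2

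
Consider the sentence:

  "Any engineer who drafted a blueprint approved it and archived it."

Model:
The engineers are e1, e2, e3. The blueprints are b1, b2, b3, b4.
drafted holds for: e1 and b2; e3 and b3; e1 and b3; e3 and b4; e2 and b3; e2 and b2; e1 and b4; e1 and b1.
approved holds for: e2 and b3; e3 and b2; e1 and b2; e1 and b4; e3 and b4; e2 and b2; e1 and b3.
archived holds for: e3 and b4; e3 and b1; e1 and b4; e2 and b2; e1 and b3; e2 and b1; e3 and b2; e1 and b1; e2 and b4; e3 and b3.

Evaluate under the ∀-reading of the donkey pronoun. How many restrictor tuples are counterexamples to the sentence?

"it" takes "a blueprint" as antecedent — a donkey pronoun bound across the clause boundary.
Strong reading: for every (e,b) with drafted(e,b), approved(e,b) ∧ archived(e,b).
Restrictor pairs: (e1,b1) ✗  (e1,b2) ✗  (e1,b3) ✓  (e1,b4) ✓  (e2,b2) ✓  (e2,b3) ✗  (e3,b3) ✗  (e3,b4) ✓
Counterexamples (restrictor pairs failing the scope): 4.

4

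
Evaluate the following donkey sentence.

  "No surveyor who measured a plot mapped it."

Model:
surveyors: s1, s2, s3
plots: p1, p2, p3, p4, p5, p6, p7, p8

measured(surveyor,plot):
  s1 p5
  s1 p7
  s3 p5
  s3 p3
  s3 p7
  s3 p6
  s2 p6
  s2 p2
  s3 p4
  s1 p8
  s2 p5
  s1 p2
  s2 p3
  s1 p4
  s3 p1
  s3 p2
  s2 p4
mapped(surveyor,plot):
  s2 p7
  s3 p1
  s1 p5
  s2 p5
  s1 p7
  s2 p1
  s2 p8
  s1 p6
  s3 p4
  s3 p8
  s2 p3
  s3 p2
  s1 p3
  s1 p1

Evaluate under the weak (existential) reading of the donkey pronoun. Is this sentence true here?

"it" takes "a plot" as antecedent — a donkey pronoun bound across the clause boundary.
Truth condition: for no (s,p) with measured(s,p) does mapped(s,p) hold.
Restrictor pairs — does the scope hold? (s1,p2):fails  (s1,p4):fails  (s1,p5):holds  (s1,p7):holds  (s1,p8):fails  (s2,p2):fails  (s2,p3):holds  (s2,p4):fails  (s2,p5):holds  (s2,p6):fails  (s3,p1):holds  (s3,p2):holds  (s3,p3):fails  (s3,p4):holds  (s3,p5):fails  (s3,p6):fails  (s3,p7):fails
Scope holds for 7 pair(s), so the sentence is false.

False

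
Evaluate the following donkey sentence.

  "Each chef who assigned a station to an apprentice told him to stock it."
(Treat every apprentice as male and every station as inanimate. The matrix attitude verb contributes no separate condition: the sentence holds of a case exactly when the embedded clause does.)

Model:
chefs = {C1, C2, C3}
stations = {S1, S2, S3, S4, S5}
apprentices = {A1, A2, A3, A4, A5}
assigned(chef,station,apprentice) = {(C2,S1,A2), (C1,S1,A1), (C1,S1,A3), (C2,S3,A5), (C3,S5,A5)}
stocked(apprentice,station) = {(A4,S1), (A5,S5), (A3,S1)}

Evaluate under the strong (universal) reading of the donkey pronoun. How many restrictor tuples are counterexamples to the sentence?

3

"him" takes "an apprentice" as antecedent and "it" takes "a station"; both are donkey pronouns co-varying with the restrictor.
Strong reading: for every (c,s,a) with assigned(c,s,a), stocked(a,s).
Restrictor triples: (C1,S1,A1)→stocked(A1,S1) ✗  (C1,S1,A3)→stocked(A3,S1) ✓  (C2,S1,A2)→stocked(A2,S1) ✗  (C2,S3,A5)→stocked(A5,S3) ✗  (C3,S5,A5)→stocked(A5,S5) ✓
Counterexamples (restrictor triples failing the scope): 3.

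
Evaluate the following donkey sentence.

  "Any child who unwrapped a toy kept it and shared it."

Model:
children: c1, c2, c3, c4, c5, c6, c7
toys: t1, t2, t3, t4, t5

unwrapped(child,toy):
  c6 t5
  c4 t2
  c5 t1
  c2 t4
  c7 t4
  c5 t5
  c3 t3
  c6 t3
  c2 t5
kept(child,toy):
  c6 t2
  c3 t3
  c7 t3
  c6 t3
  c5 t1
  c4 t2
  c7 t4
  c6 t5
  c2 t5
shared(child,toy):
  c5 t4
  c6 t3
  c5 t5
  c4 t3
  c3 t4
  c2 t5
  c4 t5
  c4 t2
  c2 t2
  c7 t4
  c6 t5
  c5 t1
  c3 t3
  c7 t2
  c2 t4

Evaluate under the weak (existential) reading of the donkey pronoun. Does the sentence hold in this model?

True

"it" takes "a toy" as antecedent — a donkey pronoun bound across the clause boundary.
Weak reading: every child c with some unwrapped-toy has at least one unwrapped-toy t such that kept(c,t) ∧ shared(c,t).
Per child: c2:✓  c3:✓  c4:✓  c5:✓  c6:✓  c7:✓
Every child in the restrictor has a witness.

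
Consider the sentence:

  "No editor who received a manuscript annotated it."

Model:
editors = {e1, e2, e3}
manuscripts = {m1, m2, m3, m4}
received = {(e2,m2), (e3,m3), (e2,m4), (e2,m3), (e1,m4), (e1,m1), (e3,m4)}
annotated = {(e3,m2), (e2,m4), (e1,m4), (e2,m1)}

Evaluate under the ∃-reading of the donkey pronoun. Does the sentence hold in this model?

False

"it" takes "a manuscript" as antecedent — a donkey pronoun bound across the clause boundary.
Truth condition: for no (e,m) with received(e,m) does annotated(e,m) hold.
Restrictor pairs — does the scope hold? (e1,m1):fails  (e1,m4):holds  (e2,m2):fails  (e2,m3):fails  (e2,m4):holds  (e3,m3):fails  (e3,m4):fails
Scope holds for 2 pair(s), so the sentence is false.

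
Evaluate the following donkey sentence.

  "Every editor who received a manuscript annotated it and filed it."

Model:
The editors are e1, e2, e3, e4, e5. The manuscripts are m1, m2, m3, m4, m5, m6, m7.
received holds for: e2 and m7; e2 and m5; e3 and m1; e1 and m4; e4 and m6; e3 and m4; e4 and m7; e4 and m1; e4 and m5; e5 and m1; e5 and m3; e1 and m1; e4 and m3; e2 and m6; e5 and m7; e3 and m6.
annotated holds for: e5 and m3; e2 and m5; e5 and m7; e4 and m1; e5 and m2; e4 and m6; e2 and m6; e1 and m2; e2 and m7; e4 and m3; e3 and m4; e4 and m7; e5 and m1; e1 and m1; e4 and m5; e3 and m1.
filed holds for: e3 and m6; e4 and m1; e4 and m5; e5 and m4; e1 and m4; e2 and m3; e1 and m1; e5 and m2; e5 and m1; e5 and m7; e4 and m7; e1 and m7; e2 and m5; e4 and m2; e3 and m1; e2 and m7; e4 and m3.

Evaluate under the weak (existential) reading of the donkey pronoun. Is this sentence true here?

"it" takes "a manuscript" as antecedent — a donkey pronoun bound across the clause boundary.
Weak reading: every editor e with some received-manuscript has at least one received-manuscript m such that annotated(e,m) ∧ filed(e,m).
Per editor: e1:✓  e2:✓  e3:✓  e4:✓  e5:✓
Every editor in the restrictor has a witness.

True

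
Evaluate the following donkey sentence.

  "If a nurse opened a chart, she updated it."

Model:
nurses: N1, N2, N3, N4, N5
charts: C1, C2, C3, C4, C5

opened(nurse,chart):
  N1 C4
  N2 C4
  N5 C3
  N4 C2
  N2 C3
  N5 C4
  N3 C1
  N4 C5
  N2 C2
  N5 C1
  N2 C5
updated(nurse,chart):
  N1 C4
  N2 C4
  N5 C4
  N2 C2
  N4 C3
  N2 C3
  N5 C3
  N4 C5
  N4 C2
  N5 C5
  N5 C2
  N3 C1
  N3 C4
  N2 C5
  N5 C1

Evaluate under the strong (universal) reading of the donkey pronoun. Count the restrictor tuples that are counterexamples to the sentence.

0

"it" takes "a chart" as antecedent — a donkey pronoun bound across the clause boundary.
Strong reading: for every (n,c) with opened(n,c), updated(n,c).
Restrictor pairs: (N1,C4) ✓  (N2,C2) ✓  (N2,C3) ✓  (N2,C4) ✓  (N2,C5) ✓  (N3,C1) ✓  (N4,C2) ✓  (N4,C5) ✓  (N5,C1) ✓  (N5,C3) ✓  (N5,C4) ✓
Counterexamples (restrictor pairs failing the scope): 0.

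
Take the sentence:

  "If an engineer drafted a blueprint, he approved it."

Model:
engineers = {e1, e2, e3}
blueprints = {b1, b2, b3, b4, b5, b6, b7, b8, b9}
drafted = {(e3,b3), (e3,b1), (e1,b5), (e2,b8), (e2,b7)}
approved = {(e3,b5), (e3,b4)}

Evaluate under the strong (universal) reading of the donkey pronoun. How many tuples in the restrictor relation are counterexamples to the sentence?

5

"it" takes "a blueprint" as antecedent — a donkey pronoun bound across the clause boundary.
Strong reading: for every (e,b) with drafted(e,b), approved(e,b).
Restrictor pairs: (e1,b5) ✗  (e2,b7) ✗  (e2,b8) ✗  (e3,b1) ✗  (e3,b3) ✗
Counterexamples (restrictor pairs failing the scope): 5.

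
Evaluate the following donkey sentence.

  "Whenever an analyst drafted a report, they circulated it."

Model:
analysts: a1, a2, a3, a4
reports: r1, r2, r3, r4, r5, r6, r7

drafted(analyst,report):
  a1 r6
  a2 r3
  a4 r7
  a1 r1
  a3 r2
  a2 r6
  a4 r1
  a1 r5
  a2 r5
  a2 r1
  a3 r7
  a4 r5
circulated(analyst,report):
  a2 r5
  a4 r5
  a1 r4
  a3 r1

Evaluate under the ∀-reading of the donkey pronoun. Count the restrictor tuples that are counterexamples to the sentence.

10

"it" takes "a report" as antecedent — a donkey pronoun bound across the clause boundary.
Strong reading: for every (a,r) with drafted(a,r), circulated(a,r).
Restrictor pairs: (a1,r1) ✗  (a1,r5) ✗  (a1,r6) ✗  (a2,r1) ✗  (a2,r3) ✗  (a2,r5) ✓  (a2,r6) ✗  (a3,r2) ✗  (a3,r7) ✗  (a4,r1) ✗  (a4,r5) ✓  (a4,r7) ✗
Counterexamples (restrictor pairs failing the scope): 10.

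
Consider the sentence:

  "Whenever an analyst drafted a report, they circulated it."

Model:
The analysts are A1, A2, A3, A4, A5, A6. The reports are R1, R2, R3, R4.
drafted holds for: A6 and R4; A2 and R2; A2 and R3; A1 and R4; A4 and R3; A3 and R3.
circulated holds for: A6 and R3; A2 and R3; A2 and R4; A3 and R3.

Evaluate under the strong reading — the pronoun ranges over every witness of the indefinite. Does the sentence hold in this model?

"it" takes "a report" as antecedent — a donkey pronoun bound across the clause boundary.
Strong reading: for every (a,r) with drafted(a,r), circulated(a,r).
Restrictor pairs: (A1,R4) ✗  (A2,R2) ✗  (A2,R3) ✓  (A3,R3) ✓  (A4,R3) ✗  (A6,R4) ✗
Counterexample: (A1,R4) is in drafted but fails the scope.

False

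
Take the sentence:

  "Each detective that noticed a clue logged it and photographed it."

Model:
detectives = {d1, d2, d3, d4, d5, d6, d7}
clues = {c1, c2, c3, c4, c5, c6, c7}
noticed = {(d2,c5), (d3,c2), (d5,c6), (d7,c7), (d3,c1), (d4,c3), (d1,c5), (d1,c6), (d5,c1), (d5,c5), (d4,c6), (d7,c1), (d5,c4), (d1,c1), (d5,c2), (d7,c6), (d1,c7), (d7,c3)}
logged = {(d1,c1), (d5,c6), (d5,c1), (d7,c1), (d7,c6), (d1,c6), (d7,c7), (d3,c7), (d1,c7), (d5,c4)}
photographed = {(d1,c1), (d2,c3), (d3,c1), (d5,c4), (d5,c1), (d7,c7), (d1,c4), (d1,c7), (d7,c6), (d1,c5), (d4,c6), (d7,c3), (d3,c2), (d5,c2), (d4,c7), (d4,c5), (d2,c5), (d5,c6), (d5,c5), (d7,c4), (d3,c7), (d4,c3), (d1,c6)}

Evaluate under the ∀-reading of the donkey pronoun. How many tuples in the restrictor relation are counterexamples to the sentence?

10

"it" takes "a clue" as antecedent — a donkey pronoun bound across the clause boundary.
Strong reading: for every (d,c) with noticed(d,c), logged(d,c) ∧ photographed(d,c).
Restrictor pairs: (d1,c1) ✓  (d1,c5) ✗  (d1,c6) ✓  (d1,c7) ✓  (d2,c5) ✗  (d3,c1) ✗  (d3,c2) ✗  (d4,c3) ✗  (d4,c6) ✗  (d5,c1) ✓  (d5,c2) ✗  (d5,c4) ✓  (d5,c5) ✗  (d5,c6) ✓  (d7,c1) ✗  (d7,c3) ✗  (d7,c6) ✓  (d7,c7) ✓
Counterexamples (restrictor pairs failing the scope): 10.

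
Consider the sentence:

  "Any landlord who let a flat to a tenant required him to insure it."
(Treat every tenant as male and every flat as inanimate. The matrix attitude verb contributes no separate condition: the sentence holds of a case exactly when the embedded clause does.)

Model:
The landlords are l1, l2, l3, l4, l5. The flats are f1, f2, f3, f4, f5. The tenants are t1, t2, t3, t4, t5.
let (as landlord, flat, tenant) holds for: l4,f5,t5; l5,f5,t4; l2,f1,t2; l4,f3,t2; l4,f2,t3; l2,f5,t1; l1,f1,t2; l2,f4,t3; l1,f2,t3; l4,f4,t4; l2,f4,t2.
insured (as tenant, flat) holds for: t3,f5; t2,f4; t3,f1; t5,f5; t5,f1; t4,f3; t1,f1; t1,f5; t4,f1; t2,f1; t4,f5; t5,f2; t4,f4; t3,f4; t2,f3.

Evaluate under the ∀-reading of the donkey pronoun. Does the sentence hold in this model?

False

"him" takes "a tenant" as antecedent and "it" takes "a flat"; both are donkey pronouns co-varying with the restrictor.
Strong reading: for every (l,f,t) with let(l,f,t), insured(t,f).
Restrictor triples: (l1,f1,t2)→insured(t2,f1) ✓  (l1,f2,t3)→insured(t3,f2) ✗  (l2,f1,t2)→insured(t2,f1) ✓  (l2,f4,t2)→insured(t2,f4) ✓  (l2,f4,t3)→insured(t3,f4) ✓  (l2,f5,t1)→insured(t1,f5) ✓  (l4,f2,t3)→insured(t3,f2) ✗  (l4,f3,t2)→insured(t2,f3) ✓  (l4,f4,t4)→insured(t4,f4) ✓  (l4,f5,t5)→insured(t5,f5) ✓  (l5,f5,t4)→insured(t4,f5) ✓
Counterexample: (l1,f2,t3) — insured(t3,f2) does not hold.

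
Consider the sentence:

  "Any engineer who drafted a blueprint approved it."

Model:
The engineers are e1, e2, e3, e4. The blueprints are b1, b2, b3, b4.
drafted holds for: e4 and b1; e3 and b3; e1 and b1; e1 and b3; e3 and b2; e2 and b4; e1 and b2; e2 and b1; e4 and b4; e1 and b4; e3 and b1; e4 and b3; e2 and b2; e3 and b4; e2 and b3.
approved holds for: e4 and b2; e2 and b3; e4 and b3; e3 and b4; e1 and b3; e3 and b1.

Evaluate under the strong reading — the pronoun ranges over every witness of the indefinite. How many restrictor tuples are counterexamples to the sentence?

10

"it" takes "a blueprint" as antecedent — a donkey pronoun bound across the clause boundary.
Strong reading: for every (e,b) with drafted(e,b), approved(e,b).
Restrictor pairs: (e1,b1) ✗  (e1,b2) ✗  (e1,b3) ✓  (e1,b4) ✗  (e2,b1) ✗  (e2,b2) ✗  (e2,b3) ✓  (e2,b4) ✗  (e3,b1) ✓  (e3,b2) ✗  (e3,b3) ✗  (e3,b4) ✓  (e4,b1) ✗  (e4,b3) ✓  (e4,b4) ✗
Counterexamples (restrictor pairs failing the scope): 10.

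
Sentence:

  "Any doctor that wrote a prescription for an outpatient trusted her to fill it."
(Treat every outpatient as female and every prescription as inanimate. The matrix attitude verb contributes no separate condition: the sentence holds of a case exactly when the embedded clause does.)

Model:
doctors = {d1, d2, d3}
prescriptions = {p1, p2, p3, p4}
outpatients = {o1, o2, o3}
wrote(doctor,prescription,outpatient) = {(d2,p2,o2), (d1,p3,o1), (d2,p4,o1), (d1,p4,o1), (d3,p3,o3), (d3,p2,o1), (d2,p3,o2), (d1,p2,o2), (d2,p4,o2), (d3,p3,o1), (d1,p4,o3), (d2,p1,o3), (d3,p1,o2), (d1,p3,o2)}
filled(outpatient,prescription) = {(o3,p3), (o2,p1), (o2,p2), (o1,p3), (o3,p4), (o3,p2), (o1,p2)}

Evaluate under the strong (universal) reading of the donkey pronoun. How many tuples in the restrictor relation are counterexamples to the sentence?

"her" takes "an outpatient" as antecedent and "it" takes "a prescription"; both are donkey pronouns co-varying with the restrictor.
Strong reading: for every (d,p,o) with wrote(d,p,o), filled(o,p).
Restrictor triples: (d1,p2,o2)→filled(o2,p2) ✓  (d1,p3,o1)→filled(o1,p3) ✓  (d1,p3,o2)→filled(o2,p3) ✗  (d1,p4,o1)→filled(o1,p4) ✗  (d1,p4,o3)→filled(o3,p4) ✓  (d2,p1,o3)→filled(o3,p1) ✗  (d2,p2,o2)→filled(o2,p2) ✓  (d2,p3,o2)→filled(o2,p3) ✗  (d2,p4,o1)→filled(o1,p4) ✗  (d2,p4,o2)→filled(o2,p4) ✗  (d3,p1,o2)→filled(o2,p1) ✓  (d3,p2,o1)→filled(o1,p2) ✓  (d3,p3,o1)→filled(o1,p3) ✓  (d3,p3,o3)→filled(o3,p3) ✓
Counterexamples (restrictor triples failing the scope): 6.

6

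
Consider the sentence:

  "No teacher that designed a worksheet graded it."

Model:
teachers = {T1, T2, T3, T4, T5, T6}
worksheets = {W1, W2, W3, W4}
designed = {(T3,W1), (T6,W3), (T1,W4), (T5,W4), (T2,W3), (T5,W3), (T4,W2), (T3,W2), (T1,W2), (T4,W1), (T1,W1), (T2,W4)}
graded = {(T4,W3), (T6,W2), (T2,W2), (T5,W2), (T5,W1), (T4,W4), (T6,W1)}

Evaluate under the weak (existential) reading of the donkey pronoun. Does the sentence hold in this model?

True

"it" takes "a worksheet" as antecedent — a donkey pronoun bound across the clause boundary.
Truth condition: for no (t,w) with designed(t,w) does graded(t,w) hold.
Restrictor pairs — does the scope hold? (T1,W1):fails  (T1,W2):fails  (T1,W4):fails  (T2,W3):fails  (T2,W4):fails  (T3,W1):fails  (T3,W2):fails  (T4,W1):fails  (T4,W2):fails  (T5,W3):fails  (T5,W4):fails  (T6,W3):fails
Scope holds for no restrictor pair, so the sentence is true.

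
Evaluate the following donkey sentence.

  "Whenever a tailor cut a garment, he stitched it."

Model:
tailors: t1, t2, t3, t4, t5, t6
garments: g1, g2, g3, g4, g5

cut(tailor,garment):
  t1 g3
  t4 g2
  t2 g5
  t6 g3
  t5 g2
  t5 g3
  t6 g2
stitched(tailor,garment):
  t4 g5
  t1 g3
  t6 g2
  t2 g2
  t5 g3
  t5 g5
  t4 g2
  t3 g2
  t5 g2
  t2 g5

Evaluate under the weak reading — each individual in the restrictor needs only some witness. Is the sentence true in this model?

"it" takes "a garment" as antecedent — a donkey pronoun bound across the clause boundary.
Weak reading: every tailor t with some cut-garment has at least one cut-garment g such that stitched(t,g).
Per tailor: t1:✓  t2:✓  t4:✓  t5:✓  t6:✓
Every tailor in the restrictor has a witness.

True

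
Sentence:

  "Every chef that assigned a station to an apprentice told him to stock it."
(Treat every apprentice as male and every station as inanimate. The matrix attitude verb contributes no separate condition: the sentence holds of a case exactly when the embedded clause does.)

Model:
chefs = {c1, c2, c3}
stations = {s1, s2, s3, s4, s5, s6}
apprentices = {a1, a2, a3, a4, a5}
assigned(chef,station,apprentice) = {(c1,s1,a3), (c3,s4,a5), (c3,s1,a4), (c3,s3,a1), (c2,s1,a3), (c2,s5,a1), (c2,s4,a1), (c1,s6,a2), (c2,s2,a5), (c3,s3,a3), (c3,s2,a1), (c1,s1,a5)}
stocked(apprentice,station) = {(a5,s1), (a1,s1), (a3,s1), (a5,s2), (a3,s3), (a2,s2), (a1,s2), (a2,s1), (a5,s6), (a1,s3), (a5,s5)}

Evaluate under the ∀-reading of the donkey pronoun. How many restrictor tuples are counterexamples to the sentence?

"him" takes "an apprentice" as antecedent and "it" takes "a station"; both are donkey pronouns co-varying with the restrictor.
Strong reading: for every (c,s,a) with assigned(c,s,a), stocked(a,s).
Restrictor triples: (c1,s1,a3)→stocked(a3,s1) ✓  (c1,s1,a5)→stocked(a5,s1) ✓  (c1,s6,a2)→stocked(a2,s6) ✗  (c2,s1,a3)→stocked(a3,s1) ✓  (c2,s2,a5)→stocked(a5,s2) ✓  (c2,s4,a1)→stocked(a1,s4) ✗  (c2,s5,a1)→stocked(a1,s5) ✗  (c3,s1,a4)→stocked(a4,s1) ✗  (c3,s2,a1)→stocked(a1,s2) ✓  (c3,s3,a1)→stocked(a1,s3) ✓  (c3,s3,a3)→stocked(a3,s3) ✓  (c3,s4,a5)→stocked(a5,s4) ✗
Counterexamples (restrictor triples failing the scope): 5.

5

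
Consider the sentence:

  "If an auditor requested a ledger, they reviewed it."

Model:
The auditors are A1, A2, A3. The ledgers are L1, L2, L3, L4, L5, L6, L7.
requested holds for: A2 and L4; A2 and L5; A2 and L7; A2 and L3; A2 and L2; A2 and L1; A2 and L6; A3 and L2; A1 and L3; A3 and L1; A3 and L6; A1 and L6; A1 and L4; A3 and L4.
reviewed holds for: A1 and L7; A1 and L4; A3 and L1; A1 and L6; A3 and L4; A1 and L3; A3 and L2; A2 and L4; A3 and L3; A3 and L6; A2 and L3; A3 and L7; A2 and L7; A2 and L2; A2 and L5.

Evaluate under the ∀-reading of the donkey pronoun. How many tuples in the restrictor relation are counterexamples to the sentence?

"it" takes "a ledger" as antecedent — a donkey pronoun bound across the clause boundary.
Strong reading: for every (a,l) with requested(a,l), reviewed(a,l).
Restrictor pairs: (A1,L3) ✓  (A1,L4) ✓  (A1,L6) ✓  (A2,L1) ✗  (A2,L2) ✓  (A2,L3) ✓  (A2,L4) ✓  (A2,L5) ✓  (A2,L6) ✗  (A2,L7) ✓  (A3,L1) ✓  (A3,L2) ✓  (A3,L4) ✓  (A3,L6) ✓
Counterexamples (restrictor pairs failing the scope): 2.

2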